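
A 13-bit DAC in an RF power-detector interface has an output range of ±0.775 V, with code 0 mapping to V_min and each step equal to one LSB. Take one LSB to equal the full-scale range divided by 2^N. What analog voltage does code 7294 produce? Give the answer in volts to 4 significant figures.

0.6051 V

Span: 0.775 V − (-0.775 V) = 1.55 V. LSB = 1.55 V / 2^13.
V_out = V_min + code × LSB = -0.775 V + 7294 × 1.55 V / 8192
      = -0.775 + 1.38009 = 0.605090 V.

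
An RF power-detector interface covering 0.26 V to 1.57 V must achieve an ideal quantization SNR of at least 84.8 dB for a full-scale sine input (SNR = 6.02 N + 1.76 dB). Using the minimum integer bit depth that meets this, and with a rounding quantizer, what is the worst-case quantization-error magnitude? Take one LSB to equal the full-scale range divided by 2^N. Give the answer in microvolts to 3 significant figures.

Span: 1.57 V − (0.26 V) = 1.31 V.
Solving 6.02 N ≥ 84.8 − 1.76: N ≥ 13.794. Round up → N = 14.
One LSB is 1.31 V / 16384 = 79.956 µV.
Half an LSB is 40.0 µV.

40.0 µV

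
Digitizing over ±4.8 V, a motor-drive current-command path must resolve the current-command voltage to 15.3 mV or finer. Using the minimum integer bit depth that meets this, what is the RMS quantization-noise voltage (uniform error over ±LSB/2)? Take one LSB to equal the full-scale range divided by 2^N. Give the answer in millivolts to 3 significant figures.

2.71 mV

Span: 4.8 V − (-4.8 V) = 9.6 V.
Levels needed ≥ 9.6/15.3 mV = 627.5. 2^10 = 1024 suffices, so N_min = 10.
LSB = 9.6 V / 2^10 = 9.3750 mV.
σ_q = LSB/√12 = 9.3750 mV/3.4641 = 2.71 mV.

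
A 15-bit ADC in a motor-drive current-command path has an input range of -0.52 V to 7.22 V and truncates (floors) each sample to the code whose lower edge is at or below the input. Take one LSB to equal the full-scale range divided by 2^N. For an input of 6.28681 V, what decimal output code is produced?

Full-scale range = 7.22 V − (-0.52 V) = 7.74 V. LSB = 7.74 V / 2^15 ≈ 236.2 µV.
code = ⌊(V_in − V_min)/LSB⌋ = ⌊(V_in − V_min) × 2^15 / range⌋
     = ⌊(6.28681 − (-0.52)) × 32768 / 7.74⌋ = ⌊6.80681 × 32768/7.74⌋
     = ⌊28817.255⌋ = 28817.

28817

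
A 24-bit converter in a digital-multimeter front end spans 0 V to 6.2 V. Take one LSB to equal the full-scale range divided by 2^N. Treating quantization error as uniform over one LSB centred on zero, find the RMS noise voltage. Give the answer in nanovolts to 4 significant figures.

Range is 6.2 V.
LSB = 6.2 V ÷ 2^24 = 6.2/16777216 V = 369.549 nV.
V_rms = LSB/√12 = 369.549 nV / √12 = 106.7 nV.

106.7 nV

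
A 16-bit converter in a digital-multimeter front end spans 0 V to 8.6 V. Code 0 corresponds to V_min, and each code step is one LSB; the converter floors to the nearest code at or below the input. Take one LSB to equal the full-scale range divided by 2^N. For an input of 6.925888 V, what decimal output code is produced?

52778

V_FS = 8.6 V. LSB = 8.6 V / 2^16 ≈ 131.2 µV.
(V_in − V_min) × 2^16/range = (6.925888 − (0)) × 65536/8.6 = 52778.488.
Floor → code = 52778.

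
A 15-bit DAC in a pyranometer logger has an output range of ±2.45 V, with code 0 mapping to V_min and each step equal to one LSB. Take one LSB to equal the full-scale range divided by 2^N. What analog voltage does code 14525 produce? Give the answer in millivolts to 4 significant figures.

-278.0 mV

The full-scale span is 2.45 − (-2.45) = 4.9 V. LSB = 4.9 V / 2^15.
V_out = -2.45 + 14525 × (4.9/32768) V
      = -2.45 V + 2.17201 V = -0.277988 V.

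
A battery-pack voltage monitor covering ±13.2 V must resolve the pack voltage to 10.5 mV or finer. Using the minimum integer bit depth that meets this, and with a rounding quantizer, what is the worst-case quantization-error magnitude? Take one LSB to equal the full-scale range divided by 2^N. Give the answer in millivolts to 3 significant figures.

3.22 mV

The full-scale span is 13.2 − (-13.2) = 26.4 V.
Required number of levels: 26.4/10.5 mV = 2514.3; smallest N with 2^N ≥ that is 12.
Step size = 26.4/4096 V = 6.4453 mV.
|e|_max = LSB/2 = 3.22 mV.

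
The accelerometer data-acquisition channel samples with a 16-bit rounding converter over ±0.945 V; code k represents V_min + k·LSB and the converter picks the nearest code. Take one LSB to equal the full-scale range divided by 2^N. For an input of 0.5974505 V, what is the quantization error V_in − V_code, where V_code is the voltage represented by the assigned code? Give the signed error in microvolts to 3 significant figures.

Span: 0.945 V − (-0.945 V) = 1.89 V. LSB = 1.89 V / 2^16 ≈ 28.84 µV.
(V_in − V_min)/LSB = (0.5974505 − (-0.945)) × 65536/1.89 = 53484.6751 → nearest code k = 53485.
V_code = -0.945 + (53485/65536) × 1.89 = 0.59745986938 V.
Error = V_in − V_code = 0.5974505 − (0.59745986938) = −9.37 µV.

−9.37 µV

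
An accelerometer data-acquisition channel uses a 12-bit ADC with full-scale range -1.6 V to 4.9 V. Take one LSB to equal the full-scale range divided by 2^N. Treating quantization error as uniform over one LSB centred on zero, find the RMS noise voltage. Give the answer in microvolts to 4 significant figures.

Range = 4.9 − (-1.6) = 6.5 V.
Step size = 6.5/4096 V = 1.58691 mV.
σ_q = LSB/√12 = 1.58691 mV/3.4641 = 458.1 µV.

458.1 µV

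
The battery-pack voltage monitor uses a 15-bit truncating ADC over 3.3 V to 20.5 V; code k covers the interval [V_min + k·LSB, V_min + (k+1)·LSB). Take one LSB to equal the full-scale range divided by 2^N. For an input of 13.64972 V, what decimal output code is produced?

The full-scale span is 20.5 − (3.3) = 17.2 V. LSB = 17.2 V / 2^15 ≈ 0.5249 mV.
V_in − V_min = 13.64972 − (3.3) = 10.34972 V.
Divide by LSB: 10.34972 × 32768/17.2 = 19717.4201.
Truncating gives code 19717.

19717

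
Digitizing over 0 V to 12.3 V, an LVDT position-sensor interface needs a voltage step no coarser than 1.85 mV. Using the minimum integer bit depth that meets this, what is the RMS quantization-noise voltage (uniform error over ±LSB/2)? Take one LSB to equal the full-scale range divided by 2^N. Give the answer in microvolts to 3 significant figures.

433 µV

Range is 12.3 V.
Need 2^N ≥ 12.3 V / 1.85 mV = 6649 → N_min = 13.
Step size = 12.3/8192 V = 1.5015 mV.
RMS noise = LSB/√12 = 433 µV.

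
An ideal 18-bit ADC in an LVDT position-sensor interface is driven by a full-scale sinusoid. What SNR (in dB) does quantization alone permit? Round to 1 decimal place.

110.1 dB

For an ideal N-bit converter with full-scale sine input, SNR = 6.02 N + 1.76 dB. SNR = 6.02 × 18 + 1.76 = 108.36 + 1.76 = 110.12 dB.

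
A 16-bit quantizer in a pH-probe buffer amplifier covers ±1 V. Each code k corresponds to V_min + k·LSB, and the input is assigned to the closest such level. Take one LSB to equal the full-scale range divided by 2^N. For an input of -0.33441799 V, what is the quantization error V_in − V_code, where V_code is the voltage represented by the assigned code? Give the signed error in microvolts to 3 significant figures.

−6.37 µV

Span: 1 V − (-1 V) = 2 V. LSB = 2 V / 2^16 ≈ 30.52 µV.
Position in LSBs: (-0.33441799 − (-1)) × 65536/2 = 21809.7913; rounding gives k = 21810.
V_code = -1 + (21810/65536) × 2 = -0.33441162109 V.
e = -0.33441799 − (-0.33441162109) = −6.37 µV.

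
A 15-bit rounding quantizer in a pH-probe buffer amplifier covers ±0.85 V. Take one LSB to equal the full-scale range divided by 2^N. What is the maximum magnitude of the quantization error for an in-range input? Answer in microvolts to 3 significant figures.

25.9 µV

Range = 0.85 − (-0.85) = 1.7 V.
One LSB is 1.7 V / 32768 = 51.880 µV.
Worst-case error for round-to-nearest is half an LSB: 25.9 µV.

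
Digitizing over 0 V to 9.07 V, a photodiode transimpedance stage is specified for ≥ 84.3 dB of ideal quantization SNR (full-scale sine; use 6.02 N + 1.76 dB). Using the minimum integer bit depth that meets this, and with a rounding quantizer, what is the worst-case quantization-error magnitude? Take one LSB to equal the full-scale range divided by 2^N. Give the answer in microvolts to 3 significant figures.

V_FS = 9.07 V.
Solving 6.02 N ≥ 84.3 − 1.76: N ≥ 13.711. Round up → N = 14.
LSB = 9.07 V ÷ 2^14 = 9.07/16384 V = 0.55359 mV.
Max error for round-to-nearest is LSB/2 = 277 µV.

277 µV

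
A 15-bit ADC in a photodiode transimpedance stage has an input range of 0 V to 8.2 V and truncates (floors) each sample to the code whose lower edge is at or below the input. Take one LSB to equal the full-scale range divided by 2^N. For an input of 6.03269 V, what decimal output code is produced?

Range is 8.2 V. LSB = 8.2 V / 2^15 ≈ 250.2 µV.
code = ⌊(V_in − V_min)/LSB⌋ = ⌊(V_in − V_min) × 2^15 / range⌋
     = ⌊(6.03269 − (0)) × 32768 / 8.2⌋ = ⌊6.03269 × 32768/8.2⌋
     = ⌊24107.218⌋ = 24107.

24107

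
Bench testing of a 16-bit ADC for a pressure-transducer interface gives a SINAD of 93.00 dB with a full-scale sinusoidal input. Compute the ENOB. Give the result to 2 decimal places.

ENOB = (SINAD − 1.76) / 6.02 = (93.00 − 1.76) / 6.02 = 91.24 / 6.02 = 15.1561.

15.16 bits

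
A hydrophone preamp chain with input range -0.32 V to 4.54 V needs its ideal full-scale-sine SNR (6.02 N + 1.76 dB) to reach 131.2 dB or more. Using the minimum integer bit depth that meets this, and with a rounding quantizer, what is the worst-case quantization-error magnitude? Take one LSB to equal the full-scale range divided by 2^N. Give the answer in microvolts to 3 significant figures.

Range = 4.54 − (-0.32) = 4.86 V.
Solving 6.02 N ≥ 131.2 − 1.76: N ≥ 21.502. Round up → N = 22.
One LSB is 4.86 V / 4194304 = 1.1587 µV.
|e|_max = LSB/2 = 0.579 µV.

0.579 µV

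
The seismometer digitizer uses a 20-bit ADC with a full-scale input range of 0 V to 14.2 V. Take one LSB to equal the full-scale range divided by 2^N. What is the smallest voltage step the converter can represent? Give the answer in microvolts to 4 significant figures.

V_FS = 14.2 V.
2^20 = 1048576 levels.
LSB = 14.2 V ÷ 2^20 = 14.2/1048576 V = 13.54 µV.

13.54 µV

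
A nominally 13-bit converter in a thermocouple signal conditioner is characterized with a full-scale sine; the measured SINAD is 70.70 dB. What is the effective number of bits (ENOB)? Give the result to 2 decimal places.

11.45 bits

Inverting SNR = 6.02 N + 1.76: N_eff = (70.70 − 1.76)/6.02 = 11.4518.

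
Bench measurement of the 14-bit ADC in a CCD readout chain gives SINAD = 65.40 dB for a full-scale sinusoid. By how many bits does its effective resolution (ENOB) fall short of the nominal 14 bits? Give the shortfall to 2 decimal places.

ENOB = (SINAD − 1.76)/6.02 = (65.40 − 1.76)/6.02 = 10.5714 bits.
Lost resolution: 14 − 10.5714 = 3.4286 bits.

3.43 bits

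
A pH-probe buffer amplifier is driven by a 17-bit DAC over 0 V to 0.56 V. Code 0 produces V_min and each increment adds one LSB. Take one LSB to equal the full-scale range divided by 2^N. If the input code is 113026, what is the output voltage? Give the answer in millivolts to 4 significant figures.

482.9 mV

Range is 0.56 V. LSB = 0.56 V / 2^17.
V_out = V_min + code × LSB = 0 V + 113026 × 0.56 V / 131072
      = 0 V + 0.482899 V = 0.482899 V.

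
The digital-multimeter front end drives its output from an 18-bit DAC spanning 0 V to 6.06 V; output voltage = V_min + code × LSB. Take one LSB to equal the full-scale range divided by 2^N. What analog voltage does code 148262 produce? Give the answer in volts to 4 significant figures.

3.427 V

Span = 6.06 V. LSB = 6.06 V / 2^18.
Output = V_min + (148262/262144) × range = 0 + 0.565575 × 6.06 V
      = 0 V + 3.42738 V = 3.42738 V.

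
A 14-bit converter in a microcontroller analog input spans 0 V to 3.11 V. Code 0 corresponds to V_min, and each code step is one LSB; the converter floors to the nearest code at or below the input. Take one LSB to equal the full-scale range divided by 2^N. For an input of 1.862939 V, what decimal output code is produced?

Range is 3.11 V. LSB = 3.11 V / 2^14 ≈ 189.8 µV.
code = ⌊(V_in − V_min)/LSB⌋ = ⌊(V_in − V_min) × 2^14 / range⌋
     = ⌊(1.862939 − (0)) × 16384 / 3.11⌋ = ⌊1.862939 × 16384/3.11⌋
     = ⌊9814.274⌋ = 9814.

9814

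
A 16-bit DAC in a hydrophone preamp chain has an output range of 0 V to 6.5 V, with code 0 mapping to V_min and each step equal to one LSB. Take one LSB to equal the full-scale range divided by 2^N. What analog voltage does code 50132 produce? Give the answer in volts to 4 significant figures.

Full-scale range = 6.5 V. LSB = 6.5 V / 2^16.
V_out = V_min + code × LSB = 0 V + 50132 × 6.5 V / 65536
      = 0 V + 4.97220 V = 4.97220 V.

4.972 V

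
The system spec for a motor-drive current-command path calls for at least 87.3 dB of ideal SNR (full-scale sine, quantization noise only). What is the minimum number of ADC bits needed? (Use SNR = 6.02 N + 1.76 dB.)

Solving 6.02 N ≥ 87.3 − 1.76: N ≥ 14.209. Round up → N = 15.

15 bits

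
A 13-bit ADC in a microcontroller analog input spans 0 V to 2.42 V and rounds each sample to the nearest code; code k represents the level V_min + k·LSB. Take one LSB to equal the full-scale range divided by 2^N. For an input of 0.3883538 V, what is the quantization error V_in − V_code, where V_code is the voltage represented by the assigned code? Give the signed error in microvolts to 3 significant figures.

Range is 2.42 V. LSB = 2.42 V / 2^13 ≈ 295.4 µV.
(0.3883538 − (0)) / LSB = 0.3883538 × 8192/2.42 = 1314.6258. Nearest integer: k = 1315.
Reconstructed level: 0 + 1315 × 2.42/8192 V = 0.3884643555 V.
V_in − V_code = 0.3883538 − (0.3884643555) = −111 µV.

−111 µV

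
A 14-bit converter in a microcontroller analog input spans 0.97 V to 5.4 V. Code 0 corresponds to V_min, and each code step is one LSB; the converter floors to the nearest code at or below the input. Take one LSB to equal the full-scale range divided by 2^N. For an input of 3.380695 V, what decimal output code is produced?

Full-scale range = 5.4 V − (0.97 V) = 4.43 V. LSB = 4.43 V / 2^14 ≈ 270.4 µV.
code = ⌊(V_in − V_min)/LSB⌋ = ⌊(V_in − V_min) × 2^14 / range⌋
     = ⌊(3.380695 − (0.97)) × 16384 / 4.43⌋ = ⌊2.410695 × 16384/4.43⌋
     = ⌊8915.762⌋ = 8915.

8915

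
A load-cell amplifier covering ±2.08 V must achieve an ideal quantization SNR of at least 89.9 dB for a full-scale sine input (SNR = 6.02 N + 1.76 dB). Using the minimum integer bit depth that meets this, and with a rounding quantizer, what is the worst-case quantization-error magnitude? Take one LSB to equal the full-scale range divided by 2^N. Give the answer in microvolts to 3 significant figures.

63.5 µV

Span: 2.08 V − (-2.08 V) = 4.16 V.
Required N = ⌈(89.9 − 1.76)/6.02⌉ = ⌈14.641⌉ = 15.
LSB = 4.16 V ÷ 2^15 = 4.16/32768 V = 126.95 µV.
|e|_max = LSB/2 = 63.5 µV.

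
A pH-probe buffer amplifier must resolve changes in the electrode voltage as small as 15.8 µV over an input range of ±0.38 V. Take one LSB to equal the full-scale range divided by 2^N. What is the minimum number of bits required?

16 bits

Span: 0.38 V − (-0.38 V) = 0.76 V.
Need 2^N ≥ 0.76 V / 15.8 µV = 48100 → N_min = 16.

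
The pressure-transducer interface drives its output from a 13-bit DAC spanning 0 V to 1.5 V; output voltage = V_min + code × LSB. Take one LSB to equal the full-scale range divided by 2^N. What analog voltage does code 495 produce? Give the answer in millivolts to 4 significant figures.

90.64 mV

Range is 1.5 V. LSB = 1.5 V / 2^13.
Output = V_min + (495/8192) × range = 0 + 0.0604248 × 1.5 V
      = 0 + 0.0906372 = 0.0906372 V.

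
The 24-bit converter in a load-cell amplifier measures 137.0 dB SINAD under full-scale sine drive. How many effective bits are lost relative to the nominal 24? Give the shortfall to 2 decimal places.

ENOB = (SINAD − 1.76)/6.02 = (137.0 − 1.76)/6.02 = 22.4651 bits.
Shortfall = 24 − 22.4651 = 1.5349 bits.

1.53 bits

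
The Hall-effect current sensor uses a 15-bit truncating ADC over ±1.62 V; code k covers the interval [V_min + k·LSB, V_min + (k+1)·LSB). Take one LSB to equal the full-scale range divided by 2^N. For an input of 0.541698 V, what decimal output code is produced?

21862

The full-scale span is 1.62 − (-1.62) = 3.24 V. LSB = 3.24 V / 2^15 ≈ 98.88 µV.
V_in − V_min = 0.541698 − (-1.62) = 2.161698 V.
Divide by LSB: 2.161698 × 32768/3.24 = 21862.5062.
Truncating gives code 21862.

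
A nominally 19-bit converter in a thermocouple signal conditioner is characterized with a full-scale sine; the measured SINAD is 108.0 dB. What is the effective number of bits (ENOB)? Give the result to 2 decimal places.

ENOB = (108.0 − 1.76)/6.02 = 17.6478 bits.

17.65 bits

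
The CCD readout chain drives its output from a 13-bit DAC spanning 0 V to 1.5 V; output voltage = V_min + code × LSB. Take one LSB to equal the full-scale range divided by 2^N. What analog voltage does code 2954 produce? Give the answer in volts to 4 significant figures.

0.5409 V

V_FS = 1.5 V. LSB = 1.5 V / 2^13.
V_out = V_min + code × LSB = 0 V + 2954 × 1.5 V / 8192
      = 0 V + 0.540894 V = 0.540894 V.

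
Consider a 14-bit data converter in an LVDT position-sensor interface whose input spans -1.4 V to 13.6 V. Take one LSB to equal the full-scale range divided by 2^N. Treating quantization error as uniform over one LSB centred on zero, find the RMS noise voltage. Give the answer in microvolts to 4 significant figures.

Range = 13.6 − (-1.4) = 15 V.
LSB = 15 V ÷ 2^14 = 15/16384 V = 0.915527 mV.
V_rms = LSB/√12 = 0.915527 mV / √12 = 264.3 µV.

264.3 µV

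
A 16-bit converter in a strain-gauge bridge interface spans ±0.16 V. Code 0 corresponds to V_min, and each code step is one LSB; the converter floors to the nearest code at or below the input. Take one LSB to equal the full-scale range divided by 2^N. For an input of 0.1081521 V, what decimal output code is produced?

54917

Range = 0.16 − (-0.16) = 0.32 V. LSB = 0.32 V / 2^16 ≈ 4.883 µV.
V_in − V_min = 0.1081521 − (-0.16) = 0.2681521 V.
Divide by LSB: 0.2681521 × 65536/0.32 = 54917.5501.
Truncating gives code 54917.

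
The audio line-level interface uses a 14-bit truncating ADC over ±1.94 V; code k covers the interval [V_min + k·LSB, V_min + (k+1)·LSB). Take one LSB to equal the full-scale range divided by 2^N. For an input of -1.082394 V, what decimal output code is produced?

Range = 1.94 − (-1.94) = 3.88 V. LSB = 3.88 V / 2^14 ≈ 236.8 µV.
V_in − V_min = -1.082394 − (-1.94) = 0.857606 V.
Divide by LSB: 0.857606 × 16384/3.88 = 3621.3961.
Truncating gives code 3621.

3621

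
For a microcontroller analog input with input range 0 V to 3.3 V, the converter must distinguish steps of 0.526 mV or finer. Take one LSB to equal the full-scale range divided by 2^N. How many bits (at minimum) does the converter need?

13 bits

Range is 3.3 V.
Need 2^N ≥ 3.3 V / 0.526 mV = 6274 → N_min = 13.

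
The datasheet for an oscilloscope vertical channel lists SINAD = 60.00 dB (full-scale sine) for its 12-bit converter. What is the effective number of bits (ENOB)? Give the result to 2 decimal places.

(60.00 − 1.76) / 6.02 = 58.24/6.02 = 9.6744 effective bits.

9.67 bits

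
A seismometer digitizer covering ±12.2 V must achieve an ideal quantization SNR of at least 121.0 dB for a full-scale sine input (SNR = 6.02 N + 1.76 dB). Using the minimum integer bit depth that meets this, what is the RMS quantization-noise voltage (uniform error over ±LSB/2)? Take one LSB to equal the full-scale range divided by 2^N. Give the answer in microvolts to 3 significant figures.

The full-scale span is 12.2 − (-12.2) = 24.4 V.
N ≥ (121.0 − 1.76)/6.02 = 19.807 → N_min = 20.
Step size = 24.4/1048576 V = 23.270 µV.
V_rms = LSB/√12 = 6.72 µV.

6.72 µV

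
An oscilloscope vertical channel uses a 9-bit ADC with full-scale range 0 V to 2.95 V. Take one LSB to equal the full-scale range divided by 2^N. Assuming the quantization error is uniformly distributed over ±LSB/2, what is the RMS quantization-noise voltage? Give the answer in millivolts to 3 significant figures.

1.66 mV

V_FS = 2.95 V.
Step size = 2.95/512 V = 5.7617 mV.
RMS of a uniform error over width LSB is LSB/√12 = 1.66 mV.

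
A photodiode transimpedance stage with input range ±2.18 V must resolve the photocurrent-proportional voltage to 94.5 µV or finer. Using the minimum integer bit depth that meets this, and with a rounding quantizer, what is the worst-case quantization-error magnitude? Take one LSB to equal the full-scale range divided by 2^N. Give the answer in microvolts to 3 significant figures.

Span: 2.18 V − (-2.18 V) = 4.36 V.
Levels needed ≥ 4.36/94.5 µV = 46140. 2^16 = 65536 suffices, so N_min = 16.
LSB = 4.36 V ÷ 2^16 = 4.36/65536 V = 66.528 µV.
Half an LSB is 33.3 µV.

33.3 µV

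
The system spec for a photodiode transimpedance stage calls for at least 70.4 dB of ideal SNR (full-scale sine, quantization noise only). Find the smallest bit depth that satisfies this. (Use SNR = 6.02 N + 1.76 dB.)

12 bits

N ≥ (70.4 − 1.76)/6.02 = 11.402 → N_min = 12.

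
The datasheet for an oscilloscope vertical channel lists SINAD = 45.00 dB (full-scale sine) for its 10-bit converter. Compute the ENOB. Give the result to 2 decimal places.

(45.00 − 1.76) / 6.02 = 43.24/6.02 = 7.1827 effective bits.

7.18 bits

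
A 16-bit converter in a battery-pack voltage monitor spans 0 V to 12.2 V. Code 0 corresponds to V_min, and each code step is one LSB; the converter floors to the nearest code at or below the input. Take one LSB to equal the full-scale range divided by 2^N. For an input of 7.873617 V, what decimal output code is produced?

V_FS = 12.2 V. LSB = 12.2 V / 2^16 ≈ 186.2 µV.
V_in − V_min = 7.873617 − (0) = 7.873617 V.
Divide by LSB: 7.873617 × 65536/12.2 = 42295.5216.
Truncating gives code 42295.

42295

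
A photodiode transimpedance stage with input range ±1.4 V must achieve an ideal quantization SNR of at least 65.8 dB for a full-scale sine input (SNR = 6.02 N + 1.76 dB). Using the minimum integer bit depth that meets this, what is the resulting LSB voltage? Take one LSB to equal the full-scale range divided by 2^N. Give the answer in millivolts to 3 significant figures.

1.37 mV

Range = 1.4 − (-1.4) = 2.8 V.
6.02 N + 1.76 ≥ 65.8 gives N ≥ 10.638, so the minimum integer is 11.
LSB = 2.8 V ÷ 2^11 = 2.8/2048 V = 1.37 mV.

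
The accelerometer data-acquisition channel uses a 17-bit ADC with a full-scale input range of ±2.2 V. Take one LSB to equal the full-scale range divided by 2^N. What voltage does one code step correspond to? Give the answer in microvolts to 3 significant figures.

Span: 2.2 V − (-2.2 V) = 4.4 V.
There are 2^17 = 131072 steps.
One LSB is 4.4 V / 131072 = 33.6 µV.

33.6 µV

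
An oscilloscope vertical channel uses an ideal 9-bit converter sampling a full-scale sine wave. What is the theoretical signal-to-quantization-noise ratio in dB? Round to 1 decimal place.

Ideal quantization SNR: 6.02 × 9 + 1.76 dB = 55.9 dB.

55.9 dB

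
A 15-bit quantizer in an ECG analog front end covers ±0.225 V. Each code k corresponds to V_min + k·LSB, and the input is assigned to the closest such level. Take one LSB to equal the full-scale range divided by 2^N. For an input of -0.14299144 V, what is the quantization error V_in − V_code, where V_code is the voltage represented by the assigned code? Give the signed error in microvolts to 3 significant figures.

−4.38 µV

The full-scale span is 0.225 − (-0.225) = 0.45 V. LSB = 0.45 V / 2^15 ≈ 13.73 µV.
(-0.14299144 − (-0.225)) / LSB = 0.08200856 × 32768/0.45 = 5971.6811. Nearest integer: k = 5972.
V_code = V_min + k × range/2^15 = -0.225 + 5972 × 0.45/32768 = -0.14298706055 V.
Error = V_in − V_code = -0.14299144 − (-0.14298706055) = −4.38 µV.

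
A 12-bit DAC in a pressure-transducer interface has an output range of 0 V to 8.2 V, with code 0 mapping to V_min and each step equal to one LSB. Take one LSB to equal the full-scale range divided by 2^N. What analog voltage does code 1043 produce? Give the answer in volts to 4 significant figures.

Range is 8.2 V. LSB = 8.2 V / 2^12.
Output = V_min + (1043/4096) × range = 0 + 0.254639 × 8.2 V
      = 0 V + 2.08804 V = 2.08804 V.

2.088 V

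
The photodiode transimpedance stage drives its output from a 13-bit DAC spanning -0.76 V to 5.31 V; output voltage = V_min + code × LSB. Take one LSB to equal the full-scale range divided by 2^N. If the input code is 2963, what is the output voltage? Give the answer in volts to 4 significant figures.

Span: 5.31 V − (-0.76 V) = 6.07 V. LSB = 6.07 V / 2^13.
V_out = -0.76 + 2963 × (6.07/8192) V
      = -0.76 + 2.19548 = 1.43548 V.

1.435 V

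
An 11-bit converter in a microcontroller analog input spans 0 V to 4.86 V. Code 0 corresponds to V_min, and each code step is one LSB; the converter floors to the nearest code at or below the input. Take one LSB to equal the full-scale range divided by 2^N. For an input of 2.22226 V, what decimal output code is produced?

936

V_FS = 4.86 V. LSB = 4.86 V / 2^11 ≈ 2.373 mV.
(V_in − V_min) × 2^11/range = (2.22226 − (0)) × 2048/4.86 = 936.459.
Floor → code = 936.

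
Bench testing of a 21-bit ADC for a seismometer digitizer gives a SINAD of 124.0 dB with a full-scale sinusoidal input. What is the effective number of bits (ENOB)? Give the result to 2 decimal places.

20.31 bits

ENOB = (124.0 − 1.76)/6.02 = 20.3056 bits.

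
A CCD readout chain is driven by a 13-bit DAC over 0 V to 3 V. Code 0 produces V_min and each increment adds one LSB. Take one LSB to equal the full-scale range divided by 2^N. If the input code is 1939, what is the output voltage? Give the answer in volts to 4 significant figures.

V_FS = 3 V. LSB = 3 V / 2^13.
Output = V_min + (1939/8192) × range = 0 + 0.236694 × 3 V
      = 0 + 0.710083 = 0.710083 V.

0.7101 V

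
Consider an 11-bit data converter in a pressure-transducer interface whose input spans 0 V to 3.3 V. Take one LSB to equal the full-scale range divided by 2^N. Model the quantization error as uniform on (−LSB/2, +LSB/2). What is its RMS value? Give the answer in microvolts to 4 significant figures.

465.2 µV

Range is 3.3 V.
LSB = 3.3 V / 2^11 = 1.61133 mV.
σ_q = LSB/√12 = 1.61133 mV/3.4641 = 465.2 µV.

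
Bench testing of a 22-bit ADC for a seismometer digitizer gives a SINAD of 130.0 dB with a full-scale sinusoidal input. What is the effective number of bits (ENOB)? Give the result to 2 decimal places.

21.30 bits

ENOB = (130.0 − 1.76)/6.02 = 21.3023 bits.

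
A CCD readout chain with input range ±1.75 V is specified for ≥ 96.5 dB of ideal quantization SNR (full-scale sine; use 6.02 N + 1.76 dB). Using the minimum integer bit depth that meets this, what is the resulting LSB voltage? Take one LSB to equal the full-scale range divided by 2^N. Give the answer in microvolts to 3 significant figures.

Range = 1.75 − (-1.75) = 3.5 V.
N ≥ (96.5 − 1.76)/6.02 = 15.738 → N_min = 16.
Step size = 3.5/65536 V = 53.4 µV.

53.4 µV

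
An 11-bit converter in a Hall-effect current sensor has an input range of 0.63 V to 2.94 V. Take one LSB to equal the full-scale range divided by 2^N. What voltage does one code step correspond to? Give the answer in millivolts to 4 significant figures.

1.128 mV

The full-scale span is 2.94 − (0.63) = 2.31 V.
There are 2^11 = 2048 steps.
LSB = 2.31 V / 2^11 = 1.128 mV.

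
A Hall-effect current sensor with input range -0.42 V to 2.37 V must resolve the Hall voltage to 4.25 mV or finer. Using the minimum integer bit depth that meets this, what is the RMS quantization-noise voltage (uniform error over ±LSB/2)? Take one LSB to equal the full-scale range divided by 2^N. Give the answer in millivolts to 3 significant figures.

The full-scale span is 2.37 − (-0.42) = 2.79 V.
Required number of levels: 2.79/4.25 mV = 656.47; smallest N with 2^N ≥ that is 10.
One LSB is 2.79 V / 1024 = 2.7246 mV.
V_rms = LSB/√12 = 0.787 mV.

0.787 mV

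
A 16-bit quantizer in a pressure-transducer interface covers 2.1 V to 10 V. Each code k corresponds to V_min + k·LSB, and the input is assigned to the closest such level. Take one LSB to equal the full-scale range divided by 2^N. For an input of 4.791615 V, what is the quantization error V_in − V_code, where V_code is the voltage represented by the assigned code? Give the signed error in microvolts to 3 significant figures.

−21.7 µV

Full-scale range = 10 V − (2.1 V) = 7.9 V. LSB = 7.9 V / 2^16 ≈ 120.5 µV.
(4.791615 − (2.1)) / LSB = 2.691615 × 65536/7.9 = 22328.8203. Nearest integer: k = 22329.
Reconstructed level: 2.1 + 22329 × 7.9/65536 V = 4.7916366577 V.
Error = V_in − V_code = 4.791615 − (4.7916366577) = −21.7 µV.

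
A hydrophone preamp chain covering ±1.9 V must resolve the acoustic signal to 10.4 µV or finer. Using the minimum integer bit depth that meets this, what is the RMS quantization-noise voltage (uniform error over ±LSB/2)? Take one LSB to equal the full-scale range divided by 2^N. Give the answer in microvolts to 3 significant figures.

Range = 1.9 − (-1.9) = 3.8 V.
Need 2^N ≥ 3.8 V / 10.4 µV = 365400 → N_min = 19.
LSB = 3.8 V ÷ 2^19 = 3.8/524288 V = 7.2479 µV.
RMS noise = LSB/√12 = 2.09 µV.

2.09 µV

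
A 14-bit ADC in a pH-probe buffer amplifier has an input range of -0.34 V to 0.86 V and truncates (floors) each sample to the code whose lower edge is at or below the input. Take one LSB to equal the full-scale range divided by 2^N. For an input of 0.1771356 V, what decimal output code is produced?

Full-scale range = 0.86 V − (-0.34 V) = 1.2 V. LSB = 1.2 V / 2^14 ≈ 73.24 µV.
code = ⌊(V_in − V_min)/LSB⌋ = ⌊(V_in − V_min) × 2^14 / range⌋
     = ⌊(0.1771356 − (-0.34)) × 16384 / 1.2⌋ = ⌊0.5171356 × 16384/1.2⌋
     = ⌊7060.625⌋ = 7060.

7060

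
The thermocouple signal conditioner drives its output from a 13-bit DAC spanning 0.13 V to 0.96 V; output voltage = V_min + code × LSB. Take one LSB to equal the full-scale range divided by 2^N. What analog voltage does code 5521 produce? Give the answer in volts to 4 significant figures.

0.6894 V

Span: 0.96 V − (0.13 V) = 0.83 V. LSB = 0.83 V / 2^13.
Output = V_min + (5521/8192) × range = 0.13 + 0.673950 × 0.83 V
      = 0.13 V + 0.559379 V = 0.689379 V.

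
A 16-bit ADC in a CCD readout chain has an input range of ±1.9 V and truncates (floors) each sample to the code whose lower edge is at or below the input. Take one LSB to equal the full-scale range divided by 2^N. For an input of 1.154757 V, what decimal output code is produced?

Full-scale range = 1.9 V − (-1.9 V) = 3.8 V. LSB = 3.8 V / 2^16 ≈ 57.98 µV.
code = ⌊(V_in − V_min)/LSB⌋ = ⌊(V_in − V_min) × 2^16 / range⌋
     = ⌊(1.154757 − (-1.9)) × 65536 / 3.8⌋ = ⌊3.054757 × 65536/3.8⌋
     = ⌊52683.304⌋ = 52683.

52683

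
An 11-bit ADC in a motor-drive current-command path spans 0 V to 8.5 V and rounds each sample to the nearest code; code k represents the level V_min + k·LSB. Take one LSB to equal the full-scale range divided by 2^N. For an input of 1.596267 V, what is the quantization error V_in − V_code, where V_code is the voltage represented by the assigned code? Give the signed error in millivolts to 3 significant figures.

−1.63 mV

Range is 8.5 V. LSB = 8.5 V / 2^11 ≈ 4.150 mV.
(1.596267 − (0)) / LSB = 1.596267 × 2048/8.5 = 384.6064. Nearest integer: k = 385.
V_code = V_min + k × range/2^11 = 0 + 385 × 8.5/2048 = 1.597900391 V.
Error = V_in − V_code = 1.596267 − (1.597900391) = −1.63 mV.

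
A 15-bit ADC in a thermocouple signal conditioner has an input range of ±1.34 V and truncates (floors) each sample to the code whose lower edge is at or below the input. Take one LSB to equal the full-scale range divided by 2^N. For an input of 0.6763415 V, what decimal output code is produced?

24653

Span: 1.34 V − (-1.34 V) = 2.68 V. LSB = 2.68 V / 2^15 ≈ 81.79 µV.
(V_in − V_min) × 2^15/range = (0.6763415 − (-1.34)) × 32768/2.68 = 24653.537.
Floor → code = 24653.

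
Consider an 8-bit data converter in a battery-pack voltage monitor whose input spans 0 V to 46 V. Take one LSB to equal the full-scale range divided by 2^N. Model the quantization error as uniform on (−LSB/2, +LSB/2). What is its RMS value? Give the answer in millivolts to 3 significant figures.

Range is 46 V.
LSB = 46 V / 2^8 = 179.69 mV.
For a uniform distribution on [−LSB/2, +LSB/2], V_rms = LSB/√12 = 179.69 mV/3.4641 = 51.9 mV.

51.9 mV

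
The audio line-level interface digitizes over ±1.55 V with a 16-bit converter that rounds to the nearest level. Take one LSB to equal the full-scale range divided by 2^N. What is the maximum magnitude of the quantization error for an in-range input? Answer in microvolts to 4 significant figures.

Full-scale range = 1.55 V − (-1.55 V) = 3.1 V.
LSB = 3.1 V ÷ 2^16 = 3.1/65536 V = 47.3022 µV.
|e|_max = LSB/2 = 23.65 µV.

23.65 µV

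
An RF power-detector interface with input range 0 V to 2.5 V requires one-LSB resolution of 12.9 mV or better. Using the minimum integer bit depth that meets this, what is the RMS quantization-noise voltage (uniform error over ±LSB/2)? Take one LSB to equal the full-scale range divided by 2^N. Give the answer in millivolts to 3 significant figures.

2.82 mV

Span = 2.5 V.
Need 2^N ≥ 2.5 V / 12.9 mV = 193.8 → N_min = 8.
LSB = 2.5 V / 2^8 = 9.7656 mV.
RMS noise = LSB/√12 = 2.82 mV.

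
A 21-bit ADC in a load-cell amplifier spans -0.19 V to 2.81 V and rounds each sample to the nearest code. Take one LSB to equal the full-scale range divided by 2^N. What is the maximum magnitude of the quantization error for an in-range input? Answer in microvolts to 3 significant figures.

Full-scale range = 2.81 V − (-0.19 V) = 3 V.
LSB = 3 V / 2^21 = 1.4305 µV.
|e|_max = LSB/2 = 0.715 µV.

0.715 µV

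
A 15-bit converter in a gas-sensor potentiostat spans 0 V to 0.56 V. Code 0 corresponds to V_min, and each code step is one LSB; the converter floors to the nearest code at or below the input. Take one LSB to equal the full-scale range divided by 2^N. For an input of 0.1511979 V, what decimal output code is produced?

8847

Full-scale range = 0.56 V. LSB = 0.56 V / 2^15 ≈ 17.09 µV.
code = ⌊(V_in − V_min)/LSB⌋ = ⌊(V_in − V_min) × 2^15 / range⌋
     = ⌊(0.1511979 − (0)) × 32768 / 0.56⌋ = ⌊0.1511979 × 32768/0.56⌋
     = ⌊8847.237⌋ = 8847.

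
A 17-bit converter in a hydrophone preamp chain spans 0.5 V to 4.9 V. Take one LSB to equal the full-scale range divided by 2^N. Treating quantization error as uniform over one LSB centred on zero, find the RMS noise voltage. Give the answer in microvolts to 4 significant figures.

The full-scale span is 4.9 − (0.5) = 4.4 V.
Step size = 4.4/131072 V = 33.5693 µV.
For a uniform distribution on [−LSB/2, +LSB/2], V_rms = LSB/√12 = 33.5693 µV/3.4641 = 9.691 µV.

9.691 µV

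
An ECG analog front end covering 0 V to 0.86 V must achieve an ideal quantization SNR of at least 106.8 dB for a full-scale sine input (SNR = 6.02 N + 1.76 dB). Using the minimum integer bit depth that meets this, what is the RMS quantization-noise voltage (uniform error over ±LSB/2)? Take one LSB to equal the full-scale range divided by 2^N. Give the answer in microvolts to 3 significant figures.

Range is 0.86 V.
N ≥ (106.8 − 1.76)/6.02 = 17.449 → N_min = 18.
LSB = 0.86 V ÷ 2^18 = 0.86/262144 V = 3.2806 µV.
σ_q = LSB/√12 = 3.2806 µV/3.4641 = 0.947 µV.

0.947 µV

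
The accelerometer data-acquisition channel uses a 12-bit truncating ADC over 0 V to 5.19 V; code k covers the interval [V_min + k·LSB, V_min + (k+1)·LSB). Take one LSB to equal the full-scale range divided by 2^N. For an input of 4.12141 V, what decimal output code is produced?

3252

V_FS = 5.19 V. LSB = 5.19 V / 2^12 ≈ 1.267 mV.
V_in − V_min = 4.12141 − (0) = 4.12141 V.
Divide by LSB: 4.12141 × 4096/5.19 = 3252.6581.
Truncating gives code 3252.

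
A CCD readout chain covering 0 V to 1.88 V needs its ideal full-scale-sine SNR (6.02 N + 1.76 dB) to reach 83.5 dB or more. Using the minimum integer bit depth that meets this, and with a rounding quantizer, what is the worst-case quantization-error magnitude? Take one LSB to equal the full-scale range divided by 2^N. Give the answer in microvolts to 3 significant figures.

Range is 1.88 V.
Solving 6.02 N ≥ 83.5 − 1.76: N ≥ 13.578. Round up → N = 14.
LSB = 1.88 V ÷ 2^14 = 1.88/16384 V = 114.75 µV.
|e|_max = LSB/2 = 57.4 µV.

57.4 µV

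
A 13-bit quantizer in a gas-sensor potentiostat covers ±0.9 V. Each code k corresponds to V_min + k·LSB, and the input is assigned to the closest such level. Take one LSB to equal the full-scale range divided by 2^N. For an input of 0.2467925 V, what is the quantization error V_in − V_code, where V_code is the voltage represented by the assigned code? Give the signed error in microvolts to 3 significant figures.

Span: 0.9 V − (-0.9 V) = 1.8 V. LSB = 1.8 V / 2^13 ≈ 219.7 µV.
(0.2467925 − (-0.9)) / LSB = 1.1467925 × 8192/1.8 = 5219.1801. Nearest integer: k = 5219.
Reconstructed level: -0.9 + 5219 × 1.8/8192 V = 0.2467529297 V.
Error = V_in − V_code = 0.2467925 − (0.2467529297) = +39.6 µV.

+39.6 µV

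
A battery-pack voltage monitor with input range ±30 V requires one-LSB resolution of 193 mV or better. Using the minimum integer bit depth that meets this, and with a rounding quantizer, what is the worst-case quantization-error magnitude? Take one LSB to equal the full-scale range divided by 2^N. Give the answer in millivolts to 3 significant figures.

58.6 mV

Span: 30 V − (-30 V) = 60 V.
Need 2^N ≥ 60 V / 193 mV = 310.9 → N_min = 9.
One LSB is 60 V / 512 = 117.19 mV.
|e|_max = LSB/2 = 58.6 mV.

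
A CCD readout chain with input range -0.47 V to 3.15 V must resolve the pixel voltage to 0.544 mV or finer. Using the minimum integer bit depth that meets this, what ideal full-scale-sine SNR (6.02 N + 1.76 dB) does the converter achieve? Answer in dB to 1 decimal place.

Span: 3.15 V − (-0.47 V) = 3.62 V.
3.62 V / 0.544 mV = 6654. Since 2^12 = 4096 and 2^13 = 8192, N = 13.
Ideal SNR at N = 13: 6.02·13 + 1.76 = 80.0 dB.

80.0 dB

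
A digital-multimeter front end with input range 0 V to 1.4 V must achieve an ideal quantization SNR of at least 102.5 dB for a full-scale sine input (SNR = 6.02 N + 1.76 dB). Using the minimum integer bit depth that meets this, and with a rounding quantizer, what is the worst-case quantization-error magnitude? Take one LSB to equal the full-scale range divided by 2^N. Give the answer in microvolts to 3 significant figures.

5.34 µV

V_FS = 1.4 V.
Required N = ⌈(102.5 − 1.76)/6.02⌉ = ⌈16.734⌉ = 17.
LSB = 1.4 V / 2^17 = 10.681 µV.
Half an LSB is 5.34 µV.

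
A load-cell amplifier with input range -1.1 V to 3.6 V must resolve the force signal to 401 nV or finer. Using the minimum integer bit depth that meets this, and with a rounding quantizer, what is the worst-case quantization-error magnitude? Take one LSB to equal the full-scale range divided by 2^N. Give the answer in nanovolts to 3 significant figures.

140 nV

The full-scale span is 3.6 − (-1.1) = 4.7 V.
Levels needed ≥ 4.7/401 nV = 1.172e7. 2^24 = 16777216 suffices, so N_min = 24.
LSB = 4.7 V / 2^24 = 280.14 nV.
Half an LSB is 140 nV.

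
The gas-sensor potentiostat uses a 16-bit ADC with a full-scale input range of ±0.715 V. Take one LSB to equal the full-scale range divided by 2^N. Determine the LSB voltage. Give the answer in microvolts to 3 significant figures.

Range = 0.715 − (-0.715) = 1.43 V.
Number of codes = 2^16 = 65536.
LSB = 1.43 V / 2^16 = 21.8 µV.

21.8 µV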